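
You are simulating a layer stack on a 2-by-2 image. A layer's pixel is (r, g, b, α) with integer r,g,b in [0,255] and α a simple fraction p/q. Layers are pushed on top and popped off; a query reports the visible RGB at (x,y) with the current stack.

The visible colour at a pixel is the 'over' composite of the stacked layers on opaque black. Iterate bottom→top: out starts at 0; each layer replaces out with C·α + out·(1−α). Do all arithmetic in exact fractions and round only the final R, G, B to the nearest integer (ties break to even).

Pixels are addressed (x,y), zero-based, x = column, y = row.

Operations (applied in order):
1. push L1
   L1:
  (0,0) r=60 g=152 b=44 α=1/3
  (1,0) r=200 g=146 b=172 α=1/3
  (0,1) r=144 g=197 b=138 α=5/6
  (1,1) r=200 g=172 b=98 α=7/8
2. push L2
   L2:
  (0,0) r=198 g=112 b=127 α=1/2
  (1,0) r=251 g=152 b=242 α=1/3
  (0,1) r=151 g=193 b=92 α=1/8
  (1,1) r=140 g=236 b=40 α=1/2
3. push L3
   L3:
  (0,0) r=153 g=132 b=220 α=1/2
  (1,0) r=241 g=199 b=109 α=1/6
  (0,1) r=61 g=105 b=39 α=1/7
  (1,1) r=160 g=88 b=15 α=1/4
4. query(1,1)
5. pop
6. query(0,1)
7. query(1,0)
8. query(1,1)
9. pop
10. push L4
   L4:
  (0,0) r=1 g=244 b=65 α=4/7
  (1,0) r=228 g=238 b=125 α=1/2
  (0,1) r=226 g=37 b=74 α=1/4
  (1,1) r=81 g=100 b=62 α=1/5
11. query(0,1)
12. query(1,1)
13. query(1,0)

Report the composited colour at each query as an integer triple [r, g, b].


query (1,1) [L1,L2,L3] — begin 0,0,0
+L1 (α=7/8) → [175, 301/2, 343/4]
+L2 (α=1/2) → [315/2, 773/4, 503/8]
+L3 (α=1/4) → [1265/8, 2671/16, 1629/32]
→ [158, 167, 51]

at x=0,y=1 over L1,L2:
after L1 α=5/6: [120, 985/6, 115]
after L2 α=1/8: [991/8, 8053/48, 897/8]
= [124, 168, 112]

query (1,0) [L1,L2] — begin 0,0,0
L1 α=1/3: [200/3, 146/3, 172/3]
L2 α=1/3: [1153/9, 748/9, 1070/9]
= [128, 83, 119]

query (1,1) [L1,L2] — begin 0,0,0
after L1 α=7/8: [175, 301/2, 343/4]
after L2 α=1/2: [315/2, 773/4, 503/8]
→ [158, 193, 63]

query (0,1) [L1,L4] — begin 0,0,0
L1 α=5/6: [120, 985/6, 115]
L4 α=1/4: [293/2, 1059/8, 419/4]
rounded: [146, 132, 105]

query (1,1) [L1,L4] — begin 0,0,0
after L1 α=7/8: [175, 301/2, 343/4]
after L4 α=1/5: [781/5, 702/5, 81]
→ [156, 140, 81]

at x=1,y=0 over L1,L4:
after L1 α=1/3: [200/3, 146/3, 172/3]
after L4 α=1/2: [442/3, 430/3, 547/6]
→ [147, 143, 91]


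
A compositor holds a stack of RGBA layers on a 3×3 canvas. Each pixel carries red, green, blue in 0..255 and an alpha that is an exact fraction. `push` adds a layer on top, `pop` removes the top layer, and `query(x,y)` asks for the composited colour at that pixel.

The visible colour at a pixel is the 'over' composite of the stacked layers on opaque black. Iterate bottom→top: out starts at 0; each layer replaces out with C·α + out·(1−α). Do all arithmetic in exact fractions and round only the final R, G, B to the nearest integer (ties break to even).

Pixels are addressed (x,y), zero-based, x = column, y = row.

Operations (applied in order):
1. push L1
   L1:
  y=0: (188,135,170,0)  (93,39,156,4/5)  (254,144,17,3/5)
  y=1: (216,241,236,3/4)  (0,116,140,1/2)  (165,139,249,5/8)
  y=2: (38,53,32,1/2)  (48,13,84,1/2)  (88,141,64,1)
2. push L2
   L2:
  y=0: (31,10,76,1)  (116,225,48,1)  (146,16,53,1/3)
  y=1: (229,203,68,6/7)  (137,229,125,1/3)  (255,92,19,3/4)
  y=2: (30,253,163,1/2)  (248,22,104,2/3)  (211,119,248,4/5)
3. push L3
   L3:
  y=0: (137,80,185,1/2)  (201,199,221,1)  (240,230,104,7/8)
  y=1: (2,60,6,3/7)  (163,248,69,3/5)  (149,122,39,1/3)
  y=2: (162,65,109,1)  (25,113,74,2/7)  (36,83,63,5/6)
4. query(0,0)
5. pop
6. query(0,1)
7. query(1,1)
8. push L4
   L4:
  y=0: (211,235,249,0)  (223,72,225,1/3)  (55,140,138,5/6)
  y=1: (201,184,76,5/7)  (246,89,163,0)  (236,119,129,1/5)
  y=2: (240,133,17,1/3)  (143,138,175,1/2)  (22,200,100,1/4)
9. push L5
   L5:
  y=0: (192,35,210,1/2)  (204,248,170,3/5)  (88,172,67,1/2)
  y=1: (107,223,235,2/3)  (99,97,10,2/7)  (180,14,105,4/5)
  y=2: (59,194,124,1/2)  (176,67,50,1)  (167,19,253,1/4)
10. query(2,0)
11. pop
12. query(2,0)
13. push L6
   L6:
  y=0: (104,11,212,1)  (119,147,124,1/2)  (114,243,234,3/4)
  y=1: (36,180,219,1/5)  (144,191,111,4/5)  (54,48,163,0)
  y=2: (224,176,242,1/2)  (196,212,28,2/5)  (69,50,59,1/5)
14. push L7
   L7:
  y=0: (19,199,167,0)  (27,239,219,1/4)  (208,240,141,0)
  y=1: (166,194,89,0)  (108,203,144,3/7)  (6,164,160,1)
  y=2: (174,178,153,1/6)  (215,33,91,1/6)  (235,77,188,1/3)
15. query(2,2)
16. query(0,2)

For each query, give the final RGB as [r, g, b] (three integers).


query (0,0) [L1,L2,L3] — begin 0,0,0
after L1 α=0: [0, 0, 0]
after L2 α=1: [31, 10, 76]
after L3 α=1/2: [84, 45, 261/2]
rounded: [84, 45, 130]

query (0,1) [L1,L2] — begin 0,0,0
after L1 α=3/4: [162, 723/4, 177]
after L2 α=6/7: [1536/7, 5595/28, 585/7]
rounded: [219, 200, 84]

(1,1) stack=L1,L2; from [0,0,0]:
+L1 (α=1/2) → [0, 58, 70]
+L2 (α=1/3) → [137/3, 115, 265/3]
→ [46, 115, 88]

query (2,0) [L1,L2,L4,L5] — begin 0,0,0
+L1 (α=3/5) → [762/5, 432/5, 51/5]
+L2 (α=1/3) → [2254/15, 944/15, 367/15]
+L4 (α=5/6) → [6379/90, 5722/45, 10717/90]
+L5 (α=1/2) → [14299/180, 6731/45, 16747/180]
rounded: [79, 150, 93]

(2,0) stack=L1,L2,L4; from [0,0,0]:
after L1 α=3/5: [762/5, 432/5, 51/5]
after L2 α=1/3: [2254/15, 944/15, 367/15]
after L4 α=5/6: [6379/90, 5722/45, 10717/90]
rounded: [71, 127, 119]

query (2,2) [L1,L2,L4,L6,L7] — begin 0,0,0
L1 α=1: [88, 141, 64]
L2 α=4/5: [932/5, 617/5, 1056/5]
L4 α=1/4: [1453/10, 2851/20, 917/5]
L6 α=1/5: [3251/25, 3101/25, 3963/25]
L7 α=1/3: [12377/75, 2709/25, 12626/75]
rounded: [165, 108, 168]

query (0,2) [L1,L2,L4,L6,L7] — begin 0,0,0
+L1 (α=1/2) → [19, 53/2, 16]
+L2 (α=1/2) → [49/2, 559/4, 179/2]
+L4 (α=1/3) → [289/3, 275/2, 196/3]
+L6 (α=1/2) → [961/6, 627/4, 461/3]
+L7 (α=1/6) → [5849/36, 3847/24, 1382/9]
→ [162, 160, 154]


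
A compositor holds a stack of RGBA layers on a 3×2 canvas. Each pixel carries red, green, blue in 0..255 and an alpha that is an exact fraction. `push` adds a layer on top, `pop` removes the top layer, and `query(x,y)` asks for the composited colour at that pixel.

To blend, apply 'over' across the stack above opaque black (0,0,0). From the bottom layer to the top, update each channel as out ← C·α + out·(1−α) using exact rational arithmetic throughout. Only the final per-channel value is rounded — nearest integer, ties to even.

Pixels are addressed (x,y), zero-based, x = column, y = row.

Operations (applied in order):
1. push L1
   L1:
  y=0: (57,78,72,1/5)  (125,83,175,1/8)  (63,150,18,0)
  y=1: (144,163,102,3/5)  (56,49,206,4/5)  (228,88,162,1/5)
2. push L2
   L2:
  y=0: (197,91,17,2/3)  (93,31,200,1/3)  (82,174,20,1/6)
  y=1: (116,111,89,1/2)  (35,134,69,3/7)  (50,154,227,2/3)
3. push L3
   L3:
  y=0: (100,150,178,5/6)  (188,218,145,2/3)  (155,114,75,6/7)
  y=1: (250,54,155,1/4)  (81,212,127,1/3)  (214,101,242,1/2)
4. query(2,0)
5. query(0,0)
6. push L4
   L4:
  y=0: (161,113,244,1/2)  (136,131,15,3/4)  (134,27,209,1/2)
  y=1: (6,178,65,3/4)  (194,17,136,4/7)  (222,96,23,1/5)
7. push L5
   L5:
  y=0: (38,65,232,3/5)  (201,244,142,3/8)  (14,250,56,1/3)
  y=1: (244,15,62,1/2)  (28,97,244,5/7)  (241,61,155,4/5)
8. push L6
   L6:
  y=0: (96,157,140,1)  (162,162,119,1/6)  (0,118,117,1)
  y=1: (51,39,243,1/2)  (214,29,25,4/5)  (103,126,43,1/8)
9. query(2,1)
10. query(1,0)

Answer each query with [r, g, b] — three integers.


query (2,0) [L1,L2,L3] — begin 0,0,0
+L1 (α=0) → [0, 0, 0]
+L2 (α=1/6) → [41/3, 29, 10/3]
+L3 (α=6/7) → [2831/21, 713/7, 1360/21]
→ [135, 102, 65]

query (0,0) [L1,L2,L3] — begin 0,0,0
L1 α=1/5: [57/5, 78/5, 72/5]
L2 α=2/3: [2027/15, 988/15, 242/15]
L3 α=5/6: [9527/90, 6119/45, 6796/45]
rounded: [106, 136, 151]

(2,1) stack=L1,L2,L3,L4,L5,L6; from [0,0,0]:
L1 α=1/5: [228/5, 88/5, 162/5]
L2 α=2/3: [728/15, 1628/15, 2432/15]
L3 α=1/2: [1969/15, 3143/30, 3031/15]
L4 α=1/5: [11206/75, 7726/75, 12469/75]
L5 α=4/5: [83506/375, 26026/375, 58969/375]
L6 α=1/8: [623167/3000, 28679/375, 107227/750]
rounded: [208, 76, 143]

(1,0) stack=L1,L2,L3,L4,L5,L6; from [0,0,0]:
+L1 (α=1/8) → [125/8, 83/8, 175/8]
+L2 (α=1/3) → [497/12, 69/4, 325/4]
+L3 (α=2/3) → [5009/36, 1813/12, 495/4]
+L4 (α=3/4) → [19697/144, 6529/48, 675/16]
+L5 (α=3/8) → [185317/1152, 67781/384, 10191/128]
+L6 (α=1/6) → [1113209/6912, 401113/2304, 66187/768]
= [161, 174, 86]


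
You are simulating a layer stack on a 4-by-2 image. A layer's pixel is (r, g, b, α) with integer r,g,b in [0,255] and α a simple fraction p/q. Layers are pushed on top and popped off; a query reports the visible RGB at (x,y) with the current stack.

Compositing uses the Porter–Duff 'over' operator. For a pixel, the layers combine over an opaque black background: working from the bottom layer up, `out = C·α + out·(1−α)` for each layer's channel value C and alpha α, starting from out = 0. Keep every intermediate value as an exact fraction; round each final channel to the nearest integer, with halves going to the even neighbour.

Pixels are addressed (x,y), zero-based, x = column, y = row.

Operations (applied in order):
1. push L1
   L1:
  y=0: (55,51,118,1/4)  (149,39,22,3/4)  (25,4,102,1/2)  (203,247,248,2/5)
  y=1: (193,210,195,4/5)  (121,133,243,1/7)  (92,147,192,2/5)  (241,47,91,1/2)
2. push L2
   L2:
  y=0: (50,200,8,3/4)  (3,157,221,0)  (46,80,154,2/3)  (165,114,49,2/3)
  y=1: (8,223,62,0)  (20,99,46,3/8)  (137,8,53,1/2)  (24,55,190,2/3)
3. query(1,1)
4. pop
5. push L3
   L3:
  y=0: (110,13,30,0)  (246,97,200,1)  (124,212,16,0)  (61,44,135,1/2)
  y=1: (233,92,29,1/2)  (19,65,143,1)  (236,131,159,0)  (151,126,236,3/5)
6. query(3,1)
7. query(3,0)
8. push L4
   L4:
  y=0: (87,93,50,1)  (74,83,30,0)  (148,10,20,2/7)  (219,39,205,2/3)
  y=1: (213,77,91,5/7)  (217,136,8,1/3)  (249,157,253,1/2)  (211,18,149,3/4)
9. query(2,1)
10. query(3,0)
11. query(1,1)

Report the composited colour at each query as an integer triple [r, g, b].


at x=1,y=1 over L1,L2:
L1 α=1/7: [121/7, 19, 243/7]
L2 α=3/8: [1025/56, 49, 2181/56]
rounded: [18, 49, 39]

at x=3,y=1 over L1,L3:
L1 α=1/2: [241/2, 47/2, 91/2]
L3 α=3/5: [694/5, 85, 799/5]
rounded: [139, 85, 160]

query (3,0) [L1,L3] — begin 0,0,0
+L1 (α=2/5) → [406/5, 494/5, 496/5]
+L3 (α=1/2) → [711/10, 357/5, 1171/10]
rounded: [71, 71, 117]

query (2,1) [L1,L3,L4] — begin 0,0,0
after L1 α=2/5: [184/5, 294/5, 384/5]
after L3 α=0: [184/5, 294/5, 384/5]
after L4 α=1/2: [1429/10, 1079/10, 1649/10]
= [143, 108, 165]

at x=3,y=0 over L1,L3,L4:
L1 α=2/5: [406/5, 494/5, 496/5]
L3 α=1/2: [711/10, 357/5, 1171/10]
L4 α=2/3: [1697/10, 249/5, 1757/10]
= [170, 50, 176]

at x=1,y=1 over L1,L3,L4:
after L1 α=1/7: [121/7, 19, 243/7]
after L3 α=1: [19, 65, 143]
after L4 α=1/3: [85, 266/3, 98]
= [85, 89, 98]


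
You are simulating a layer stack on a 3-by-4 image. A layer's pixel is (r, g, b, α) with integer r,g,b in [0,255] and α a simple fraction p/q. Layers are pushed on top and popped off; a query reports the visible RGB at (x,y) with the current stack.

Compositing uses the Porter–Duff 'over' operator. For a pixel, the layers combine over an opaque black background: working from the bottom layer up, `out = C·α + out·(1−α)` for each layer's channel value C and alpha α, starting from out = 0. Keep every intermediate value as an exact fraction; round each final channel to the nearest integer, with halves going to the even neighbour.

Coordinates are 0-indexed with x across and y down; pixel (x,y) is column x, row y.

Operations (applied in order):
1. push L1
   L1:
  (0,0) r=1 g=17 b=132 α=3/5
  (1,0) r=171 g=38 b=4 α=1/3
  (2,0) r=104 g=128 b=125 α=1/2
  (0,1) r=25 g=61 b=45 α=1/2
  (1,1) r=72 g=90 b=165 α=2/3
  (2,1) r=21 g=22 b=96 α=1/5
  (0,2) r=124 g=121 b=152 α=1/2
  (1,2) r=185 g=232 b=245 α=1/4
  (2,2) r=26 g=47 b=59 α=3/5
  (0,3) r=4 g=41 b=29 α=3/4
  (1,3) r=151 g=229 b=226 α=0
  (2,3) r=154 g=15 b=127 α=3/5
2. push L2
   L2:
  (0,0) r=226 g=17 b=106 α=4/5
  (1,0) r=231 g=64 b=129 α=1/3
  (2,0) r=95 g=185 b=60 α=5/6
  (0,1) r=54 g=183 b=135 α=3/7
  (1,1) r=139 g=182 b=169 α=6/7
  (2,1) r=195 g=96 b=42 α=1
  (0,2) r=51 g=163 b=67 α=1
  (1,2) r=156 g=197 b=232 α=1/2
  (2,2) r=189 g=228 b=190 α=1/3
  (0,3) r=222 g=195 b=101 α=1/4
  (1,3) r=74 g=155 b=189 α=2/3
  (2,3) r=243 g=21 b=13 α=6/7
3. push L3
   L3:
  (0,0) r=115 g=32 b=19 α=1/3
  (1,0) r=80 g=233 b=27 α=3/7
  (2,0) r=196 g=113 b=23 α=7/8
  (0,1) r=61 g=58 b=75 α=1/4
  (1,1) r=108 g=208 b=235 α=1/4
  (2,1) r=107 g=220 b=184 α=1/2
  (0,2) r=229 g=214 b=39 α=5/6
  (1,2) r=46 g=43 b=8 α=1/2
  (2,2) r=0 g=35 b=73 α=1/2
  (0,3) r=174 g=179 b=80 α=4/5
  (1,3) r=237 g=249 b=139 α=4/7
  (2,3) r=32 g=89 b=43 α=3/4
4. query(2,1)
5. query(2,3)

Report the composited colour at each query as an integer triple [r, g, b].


at x=2,y=1 over L1,L2,L3:
L1 α=1/5: [21/5, 22/5, 96/5]
L2 α=1: [195, 96, 42]
L3 α=1/2: [151, 158, 113]
rounded: [151, 158, 113]

at x=2,y=3 over L1,L2,L3:
L1 α=3/5: [462/5, 9, 381/5]
L2 α=6/7: [7752/35, 135/7, 771/35]
L3 α=3/4: [2778/35, 501/7, 2643/70]
→ [79, 72, 38]


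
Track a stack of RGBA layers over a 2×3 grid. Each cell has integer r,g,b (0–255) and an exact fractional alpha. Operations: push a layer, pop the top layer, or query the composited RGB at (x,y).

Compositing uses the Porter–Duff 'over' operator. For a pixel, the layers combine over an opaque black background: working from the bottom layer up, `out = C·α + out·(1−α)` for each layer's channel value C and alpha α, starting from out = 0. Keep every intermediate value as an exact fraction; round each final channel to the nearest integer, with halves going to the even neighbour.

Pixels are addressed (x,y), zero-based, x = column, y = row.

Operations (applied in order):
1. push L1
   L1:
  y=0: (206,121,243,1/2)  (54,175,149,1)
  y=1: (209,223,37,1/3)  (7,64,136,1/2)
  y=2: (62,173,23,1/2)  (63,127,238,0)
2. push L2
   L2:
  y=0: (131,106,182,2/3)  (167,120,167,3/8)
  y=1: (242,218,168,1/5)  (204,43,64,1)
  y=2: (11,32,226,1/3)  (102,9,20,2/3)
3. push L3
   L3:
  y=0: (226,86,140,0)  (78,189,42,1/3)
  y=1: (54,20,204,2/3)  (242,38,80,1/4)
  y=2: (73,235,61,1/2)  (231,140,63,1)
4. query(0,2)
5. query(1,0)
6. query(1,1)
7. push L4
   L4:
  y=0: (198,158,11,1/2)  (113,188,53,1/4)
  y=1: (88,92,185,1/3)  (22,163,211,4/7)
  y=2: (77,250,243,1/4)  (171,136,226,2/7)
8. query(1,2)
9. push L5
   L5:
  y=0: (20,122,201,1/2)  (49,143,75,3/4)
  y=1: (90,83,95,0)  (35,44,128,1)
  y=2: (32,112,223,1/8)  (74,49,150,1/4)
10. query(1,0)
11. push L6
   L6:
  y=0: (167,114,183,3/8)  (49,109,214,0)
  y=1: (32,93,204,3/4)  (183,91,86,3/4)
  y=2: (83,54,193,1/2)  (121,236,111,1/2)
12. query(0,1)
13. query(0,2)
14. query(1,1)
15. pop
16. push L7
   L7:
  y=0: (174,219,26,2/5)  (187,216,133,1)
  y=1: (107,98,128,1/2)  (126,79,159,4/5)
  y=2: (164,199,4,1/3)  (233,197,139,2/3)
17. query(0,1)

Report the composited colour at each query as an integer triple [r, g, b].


query (0,2) [L1,L2,L3] — begin 0,0,0
+L1 (α=1/2) → [31, 173/2, 23/2]
+L2 (α=1/3) → [73/3, 205/3, 83]
+L3 (α=1/2) → [146/3, 455/3, 72]
rounded: [49, 152, 72]

query (1,0) [L1,L2,L3] — begin 0,0,0
L1 α=1: [54, 175, 149]
L2 α=3/8: [771/8, 1235/8, 623/4]
L3 α=1/3: [361/4, 1991/12, 707/6]
rounded: [90, 166, 118]

at x=1,y=1 over L1,L2,L3:
L1 α=1/2: [7/2, 32, 68]
L2 α=1: [204, 43, 64]
L3 α=1/4: [427/2, 167/4, 68]
→ [214, 42, 68]

query (1,2) [L1,L2,L3,L4] — begin 0,0,0
+L1 (α=0) → [0, 0, 0]
+L2 (α=2/3) → [68, 6, 40/3]
+L3 (α=1) → [231, 140, 63]
+L4 (α=2/7) → [1497/7, 972/7, 767/7]
= [214, 139, 110]

(1,0) stack=L1,L2,L3,L4,L5; from [0,0,0]:
+L1 (α=1) → [54, 175, 149]
+L2 (α=3/8) → [771/8, 1235/8, 623/4]
+L3 (α=1/3) → [361/4, 1991/12, 707/6]
+L4 (α=1/4) → [1535/16, 2743/16, 813/8]
+L5 (α=3/4) → [3887/64, 9607/64, 2613/32]
→ [61, 150, 82]

query (0,1) [L1,L2,L3,L4,L5,L6] — begin 0,0,0
L1 α=1/3: [209/3, 223/3, 37/3]
L2 α=1/5: [1562/15, 1546/15, 652/15]
L3 α=2/3: [3182/45, 2146/45, 6772/45]
L4 α=1/3: [10324/135, 8432/135, 21869/135]
L5 α=0: [10324/135, 8432/135, 21869/135]
L6 α=3/4: [5821/135, 46097/540, 104489/540]
rounded: [43, 85, 193]

(0,2) stack=L1,L2,L3,L4,L5,L6; from [0,0,0]:
+L1 (α=1/2) → [31, 173/2, 23/2]
+L2 (α=1/3) → [73/3, 205/3, 83]
+L3 (α=1/2) → [146/3, 455/3, 72]
+L4 (α=1/4) → [223/4, 705/4, 459/4]
+L5 (α=1/8) → [1689/32, 5383/32, 4105/32]
+L6 (α=1/2) → [4345/64, 7111/64, 10281/64]
= [68, 111, 161]

(1,1) stack=L1,L2,L3,L4,L5,L6; from [0,0,0]:
after L1 α=1/2: [7/2, 32, 68]
after L2 α=1: [204, 43, 64]
after L3 α=1/4: [427/2, 167/4, 68]
after L4 α=4/7: [1457/14, 3109/28, 1048/7]
after L5 α=1: [35, 44, 128]
after L6 α=3/4: [146, 317/4, 193/2]
rounded: [146, 79, 96]

at x=0,y=1 over L1,L2,L3,L4,L5,L7:
after L1 α=1/3: [209/3, 223/3, 37/3]
after L2 α=1/5: [1562/15, 1546/15, 652/15]
after L3 α=2/3: [3182/45, 2146/45, 6772/45]
after L4 α=1/3: [10324/135, 8432/135, 21869/135]
after L5 α=0: [10324/135, 8432/135, 21869/135]
after L7 α=1/2: [24769/270, 10831/135, 39149/270]
→ [92, 80, 145]


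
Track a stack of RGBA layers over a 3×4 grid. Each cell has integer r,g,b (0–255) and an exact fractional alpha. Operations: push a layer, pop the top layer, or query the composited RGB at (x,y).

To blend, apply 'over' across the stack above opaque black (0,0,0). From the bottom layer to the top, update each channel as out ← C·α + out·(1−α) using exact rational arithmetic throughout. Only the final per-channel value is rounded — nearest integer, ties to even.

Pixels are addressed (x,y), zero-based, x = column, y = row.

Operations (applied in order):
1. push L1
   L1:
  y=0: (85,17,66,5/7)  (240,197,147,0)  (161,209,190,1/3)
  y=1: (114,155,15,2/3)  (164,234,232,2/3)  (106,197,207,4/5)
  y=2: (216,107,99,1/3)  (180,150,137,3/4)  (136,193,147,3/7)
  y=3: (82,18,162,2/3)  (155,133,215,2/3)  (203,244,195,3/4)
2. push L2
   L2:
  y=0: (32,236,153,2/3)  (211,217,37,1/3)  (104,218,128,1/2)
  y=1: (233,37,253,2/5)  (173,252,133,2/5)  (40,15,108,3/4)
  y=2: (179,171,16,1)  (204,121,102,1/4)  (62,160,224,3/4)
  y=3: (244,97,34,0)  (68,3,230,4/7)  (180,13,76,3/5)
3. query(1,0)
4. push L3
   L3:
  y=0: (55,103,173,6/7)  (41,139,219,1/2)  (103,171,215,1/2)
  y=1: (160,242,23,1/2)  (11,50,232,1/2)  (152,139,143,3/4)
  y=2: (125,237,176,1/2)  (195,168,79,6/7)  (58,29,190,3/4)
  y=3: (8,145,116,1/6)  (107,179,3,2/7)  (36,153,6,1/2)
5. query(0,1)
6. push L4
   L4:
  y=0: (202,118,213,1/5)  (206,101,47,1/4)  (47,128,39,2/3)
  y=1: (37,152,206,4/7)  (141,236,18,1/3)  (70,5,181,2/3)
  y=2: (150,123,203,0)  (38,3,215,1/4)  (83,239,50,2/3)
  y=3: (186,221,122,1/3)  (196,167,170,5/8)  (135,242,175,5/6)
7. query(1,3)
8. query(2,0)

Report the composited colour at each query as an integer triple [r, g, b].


query (1,0) [L1,L2] — begin 0,0,0
after L1 α=0: [0, 0, 0]
after L2 α=1/3: [211/3, 217/3, 37/3]
rounded: [70, 72, 12]

query (0,1) [L1,L2,L3] — begin 0,0,0
after L1 α=2/3: [76, 310/3, 10]
after L2 α=2/5: [694/5, 384/5, 536/5]
after L3 α=1/2: [747/5, 797/5, 651/10]
= [149, 159, 65]

at x=1,y=3 over L1,L2,L3,L4:
+L1 (α=2/3) → [310/3, 266/3, 430/3]
+L2 (α=4/7) → [582/7, 278/7, 1350/7]
+L3 (α=2/7) → [4408/49, 3896/49, 6792/49]
+L4 (α=5/8) → [15311/98, 52603/392, 31013/196]
→ [156, 134, 158]

(2,0) stack=L1,L2,L3,L4; from [0,0,0]:
L1 α=1/3: [161/3, 209/3, 190/3]
L2 α=1/2: [473/6, 863/6, 287/3]
L3 α=1/2: [1091/12, 1889/12, 466/3]
L4 α=2/3: [2219/36, 4961/36, 700/9]
rounded: [62, 138, 78]


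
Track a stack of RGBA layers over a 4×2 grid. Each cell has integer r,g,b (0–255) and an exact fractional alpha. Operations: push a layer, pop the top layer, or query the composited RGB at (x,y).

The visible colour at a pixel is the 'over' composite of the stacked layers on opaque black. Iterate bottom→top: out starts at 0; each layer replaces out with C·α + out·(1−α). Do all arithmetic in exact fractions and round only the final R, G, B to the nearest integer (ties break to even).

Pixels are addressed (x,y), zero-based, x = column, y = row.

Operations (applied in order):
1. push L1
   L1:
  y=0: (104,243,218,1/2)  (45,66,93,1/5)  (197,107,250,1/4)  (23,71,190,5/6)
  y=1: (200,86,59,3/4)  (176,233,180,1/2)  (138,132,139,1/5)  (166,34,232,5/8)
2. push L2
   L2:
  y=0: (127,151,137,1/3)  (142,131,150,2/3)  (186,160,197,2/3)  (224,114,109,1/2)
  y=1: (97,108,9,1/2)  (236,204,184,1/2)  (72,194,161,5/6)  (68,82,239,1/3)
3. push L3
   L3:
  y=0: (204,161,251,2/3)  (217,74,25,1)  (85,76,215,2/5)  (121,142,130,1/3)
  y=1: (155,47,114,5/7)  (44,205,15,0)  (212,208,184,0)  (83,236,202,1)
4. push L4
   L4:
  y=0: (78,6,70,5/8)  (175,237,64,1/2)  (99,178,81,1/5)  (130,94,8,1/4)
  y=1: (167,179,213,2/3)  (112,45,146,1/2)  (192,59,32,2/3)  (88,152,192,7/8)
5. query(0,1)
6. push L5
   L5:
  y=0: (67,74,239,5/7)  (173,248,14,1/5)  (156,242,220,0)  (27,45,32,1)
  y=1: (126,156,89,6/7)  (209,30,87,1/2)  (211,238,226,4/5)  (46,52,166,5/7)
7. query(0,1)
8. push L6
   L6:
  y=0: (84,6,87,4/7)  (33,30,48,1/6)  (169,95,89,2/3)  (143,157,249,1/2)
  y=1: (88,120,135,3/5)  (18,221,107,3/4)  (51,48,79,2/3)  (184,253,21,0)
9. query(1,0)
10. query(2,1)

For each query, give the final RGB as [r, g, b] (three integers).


query (0,1) [L1,L2,L3,L4] — begin 0,0,0
+L1 (α=3/4) → [150, 129/2, 177/4]
+L2 (α=1/2) → [247/2, 345/4, 213/8]
+L3 (α=5/7) → [146, 815/14, 2493/28]
+L4 (α=2/3) → [160, 5827/42, 4807/28]
→ [160, 139, 172]

(0,1) stack=L1,L2,L3,L4,L5; from [0,0,0]:
after L1 α=3/4: [150, 129/2, 177/4]
after L2 α=1/2: [247/2, 345/4, 213/8]
after L3 α=5/7: [146, 815/14, 2493/28]
after L4 α=2/3: [160, 5827/42, 4807/28]
after L5 α=6/7: [916/7, 45139/294, 19759/196]
→ [131, 154, 101]

(1,0) stack=L1,L2,L3,L4,L5,L6; from [0,0,0]:
after L1 α=1/5: [9, 66/5, 93/5]
after L2 α=2/3: [293/3, 1376/15, 531/5]
after L3 α=1: [217, 74, 25]
after L4 α=1/2: [196, 311/2, 89/2]
after L5 α=1/5: [957/5, 174, 192/5]
after L6 α=1/6: [165, 150, 40]
→ [165, 150, 40]

(2,1) stack=L1,L2,L3,L4,L5,L6; from [0,0,0]:
L1 α=1/5: [138/5, 132/5, 139/5]
L2 α=5/6: [323/5, 2491/15, 694/5]
L3 α=0: [323/5, 2491/15, 694/5]
L4 α=2/3: [2243/15, 4261/45, 338/5]
L5 α=4/5: [14903/75, 47101/225, 4858/25]
L6 α=2/3: [22553/225, 68701/675, 2936/25]
→ [100, 102, 117]


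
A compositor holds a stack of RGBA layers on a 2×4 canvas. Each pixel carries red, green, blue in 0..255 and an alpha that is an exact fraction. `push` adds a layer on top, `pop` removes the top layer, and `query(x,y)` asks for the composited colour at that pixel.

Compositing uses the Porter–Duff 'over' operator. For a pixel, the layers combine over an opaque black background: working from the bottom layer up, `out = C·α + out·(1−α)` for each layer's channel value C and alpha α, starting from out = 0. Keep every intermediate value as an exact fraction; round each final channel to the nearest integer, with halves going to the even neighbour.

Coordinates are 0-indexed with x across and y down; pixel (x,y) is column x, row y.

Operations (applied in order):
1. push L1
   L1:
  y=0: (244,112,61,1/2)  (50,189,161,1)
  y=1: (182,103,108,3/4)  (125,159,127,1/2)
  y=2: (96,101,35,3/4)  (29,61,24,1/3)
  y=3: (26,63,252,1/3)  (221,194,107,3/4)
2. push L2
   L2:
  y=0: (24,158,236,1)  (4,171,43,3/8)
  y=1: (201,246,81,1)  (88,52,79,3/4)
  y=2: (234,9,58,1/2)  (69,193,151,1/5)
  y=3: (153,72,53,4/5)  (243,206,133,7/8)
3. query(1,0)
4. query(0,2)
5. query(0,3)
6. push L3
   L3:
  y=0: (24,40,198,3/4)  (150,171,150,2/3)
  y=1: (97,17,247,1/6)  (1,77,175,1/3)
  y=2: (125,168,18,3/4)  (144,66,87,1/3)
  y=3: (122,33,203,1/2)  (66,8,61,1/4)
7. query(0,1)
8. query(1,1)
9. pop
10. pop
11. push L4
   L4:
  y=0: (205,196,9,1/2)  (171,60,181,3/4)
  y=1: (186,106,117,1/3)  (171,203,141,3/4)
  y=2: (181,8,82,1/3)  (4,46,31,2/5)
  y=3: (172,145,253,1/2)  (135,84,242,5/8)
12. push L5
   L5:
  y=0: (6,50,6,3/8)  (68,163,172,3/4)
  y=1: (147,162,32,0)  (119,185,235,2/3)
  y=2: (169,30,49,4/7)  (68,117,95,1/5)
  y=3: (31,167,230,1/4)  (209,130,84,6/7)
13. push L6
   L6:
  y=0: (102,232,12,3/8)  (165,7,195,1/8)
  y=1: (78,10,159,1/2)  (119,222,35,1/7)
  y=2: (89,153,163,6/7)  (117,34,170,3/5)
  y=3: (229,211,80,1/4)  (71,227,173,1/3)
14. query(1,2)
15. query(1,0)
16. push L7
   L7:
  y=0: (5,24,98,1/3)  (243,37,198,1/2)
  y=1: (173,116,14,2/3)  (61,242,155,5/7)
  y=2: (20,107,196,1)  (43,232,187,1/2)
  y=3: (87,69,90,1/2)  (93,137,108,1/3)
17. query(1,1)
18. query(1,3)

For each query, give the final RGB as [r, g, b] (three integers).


(1,0) stack=L1,L2; from [0,0,0]:
L1 α=1: [50, 189, 161]
L2 α=3/8: [131/4, 729/4, 467/4]
rounded: [33, 182, 117]

at x=0,y=2 over L1,L2:
+L1 (α=3/4) → [72, 303/4, 105/4]
+L2 (α=1/2) → [153, 339/8, 337/8]
rounded: [153, 42, 42]

(0,3) stack=L1,L2; from [0,0,0]:
+L1 (α=1/3) → [26/3, 21, 84]
+L2 (α=4/5) → [1862/15, 309/5, 296/5]
= [124, 62, 59]

query (0,1) [L1,L2,L3] — begin 0,0,0
L1 α=3/4: [273/2, 309/4, 81]
L2 α=1: [201, 246, 81]
L3 α=1/6: [551/3, 1247/6, 326/3]
rounded: [184, 208, 109]

(1,1) stack=L1,L2,L3; from [0,0,0]:
after L1 α=1/2: [125/2, 159/2, 127/2]
after L2 α=3/4: [653/8, 471/8, 601/8]
after L3 α=1/3: [219/4, 779/12, 1301/12]
→ [55, 65, 108]

query (1,2) [L1,L4,L5,L6] — begin 0,0,0
L1 α=1/3: [29/3, 61/3, 8]
L4 α=2/5: [37/5, 153/5, 86/5]
L5 α=1/5: [488/25, 1197/25, 819/25]
L6 α=3/5: [9751/125, 4944/125, 14388/125]
rounded: [78, 40, 115]

at x=1,y=0 over L1,L4,L5,L6:
+L1 (α=1) → [50, 189, 161]
+L4 (α=3/4) → [563/4, 369/4, 176]
+L5 (α=3/4) → [1379/16, 2325/16, 173]
+L6 (α=1/8) → [12293/128, 16387/128, 703/4]
rounded: [96, 128, 176]

at x=1,y=1 over L1,L4,L5,L6,L7:
L1 α=1/2: [125/2, 159/2, 127/2]
L4 α=3/4: [1151/8, 1377/8, 973/8]
L5 α=2/3: [3055/24, 4337/24, 4733/24]
L6 α=1/7: [3531/28, 5225/28, 4873/28]
L7 α=5/7: [7801/98, 22165/98, 15723/98]
= [80, 226, 160]

at x=1,y=3 over L1,L4,L5,L6,L7:
after L1 α=3/4: [663/4, 291/2, 321/4]
after L4 α=5/8: [4689/32, 1713/16, 5803/32]
after L5 α=6/7: [44817/224, 14193/112, 3133/32]
after L6 α=1/3: [52769/336, 26905/168, 1967/16]
after L7 α=1/3: [68393/504, 38413/252, 2831/24]
rounded: [136, 152, 118]


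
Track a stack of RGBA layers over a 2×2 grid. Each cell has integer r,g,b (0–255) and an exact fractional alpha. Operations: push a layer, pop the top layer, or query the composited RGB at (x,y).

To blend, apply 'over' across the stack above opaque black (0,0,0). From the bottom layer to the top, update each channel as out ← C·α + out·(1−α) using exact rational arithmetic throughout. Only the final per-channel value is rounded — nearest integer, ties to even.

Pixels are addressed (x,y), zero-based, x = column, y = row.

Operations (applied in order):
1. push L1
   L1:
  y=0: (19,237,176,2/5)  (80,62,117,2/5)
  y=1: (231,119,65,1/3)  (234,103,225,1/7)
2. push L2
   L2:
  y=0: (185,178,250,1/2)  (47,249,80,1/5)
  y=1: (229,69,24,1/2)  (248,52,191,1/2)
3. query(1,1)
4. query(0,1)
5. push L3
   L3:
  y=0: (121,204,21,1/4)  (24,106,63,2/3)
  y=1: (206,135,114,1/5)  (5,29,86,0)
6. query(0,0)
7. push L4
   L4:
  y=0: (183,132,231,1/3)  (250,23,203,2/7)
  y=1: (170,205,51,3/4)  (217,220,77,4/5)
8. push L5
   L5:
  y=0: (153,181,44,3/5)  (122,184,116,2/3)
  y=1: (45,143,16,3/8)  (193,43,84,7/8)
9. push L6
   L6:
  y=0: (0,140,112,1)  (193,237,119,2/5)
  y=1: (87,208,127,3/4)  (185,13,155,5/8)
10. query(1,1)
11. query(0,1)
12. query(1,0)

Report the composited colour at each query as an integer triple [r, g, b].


query (1,1) [L1,L2] — begin 0,0,0
after L1 α=1/7: [234/7, 103/7, 225/7]
after L2 α=1/2: [985/7, 467/14, 781/7]
→ [141, 33, 112]

(0,1) stack=L1,L2; from [0,0,0]:
L1 α=1/3: [77, 119/3, 65/3]
L2 α=1/2: [153, 163/3, 137/6]
→ [153, 54, 23]

(0,0) stack=L1,L2,L3; from [0,0,0]:
after L1 α=2/5: [38/5, 474/5, 352/5]
after L2 α=1/2: [963/10, 682/5, 801/5]
after L3 α=1/4: [4099/40, 1533/10, 627/5]
rounded: [102, 153, 125]

query (1,1) [L1,L2,L3,L4,L5,L6] — begin 0,0,0
L1 α=1/7: [234/7, 103/7, 225/7]
L2 α=1/2: [985/7, 467/14, 781/7]
L3 α=0: [985/7, 467/14, 781/7]
L4 α=4/5: [7061/35, 12787/70, 2937/35]
L5 α=7/8: [27173/140, 33857/560, 23517/280]
L6 α=5/8: [211019/1120, 137971/4480, 287551/2240]
= [188, 31, 128]

(0,1) stack=L1,L2,L3,L4,L5,L6; from [0,0,0]:
after L1 α=1/3: [77, 119/3, 65/3]
after L2 α=1/2: [153, 163/3, 137/6]
after L3 α=1/5: [818/5, 1057/15, 616/15]
after L4 α=3/4: [842/5, 5141/30, 2911/60]
after L5 α=3/8: [977/8, 7715/48, 3487/96]
after L6 α=3/4: [3065/32, 37667/192, 40063/384]
→ [96, 196, 104]

at x=1,y=0 over L1,L2,L3,L4,L5,L6:
after L1 α=2/5: [32, 124/5, 234/5]
after L2 α=1/5: [35, 1741/25, 1336/25]
after L3 α=2/3: [83/3, 2347/25, 4486/75]
after L4 α=2/7: [1915/21, 2577/35, 10576/105]
after L5 α=2/3: [7039/63, 15457/105, 34936/315]
after L6 α=2/5: [3029/21, 32047/175, 59926/525]
= [144, 183, 114]


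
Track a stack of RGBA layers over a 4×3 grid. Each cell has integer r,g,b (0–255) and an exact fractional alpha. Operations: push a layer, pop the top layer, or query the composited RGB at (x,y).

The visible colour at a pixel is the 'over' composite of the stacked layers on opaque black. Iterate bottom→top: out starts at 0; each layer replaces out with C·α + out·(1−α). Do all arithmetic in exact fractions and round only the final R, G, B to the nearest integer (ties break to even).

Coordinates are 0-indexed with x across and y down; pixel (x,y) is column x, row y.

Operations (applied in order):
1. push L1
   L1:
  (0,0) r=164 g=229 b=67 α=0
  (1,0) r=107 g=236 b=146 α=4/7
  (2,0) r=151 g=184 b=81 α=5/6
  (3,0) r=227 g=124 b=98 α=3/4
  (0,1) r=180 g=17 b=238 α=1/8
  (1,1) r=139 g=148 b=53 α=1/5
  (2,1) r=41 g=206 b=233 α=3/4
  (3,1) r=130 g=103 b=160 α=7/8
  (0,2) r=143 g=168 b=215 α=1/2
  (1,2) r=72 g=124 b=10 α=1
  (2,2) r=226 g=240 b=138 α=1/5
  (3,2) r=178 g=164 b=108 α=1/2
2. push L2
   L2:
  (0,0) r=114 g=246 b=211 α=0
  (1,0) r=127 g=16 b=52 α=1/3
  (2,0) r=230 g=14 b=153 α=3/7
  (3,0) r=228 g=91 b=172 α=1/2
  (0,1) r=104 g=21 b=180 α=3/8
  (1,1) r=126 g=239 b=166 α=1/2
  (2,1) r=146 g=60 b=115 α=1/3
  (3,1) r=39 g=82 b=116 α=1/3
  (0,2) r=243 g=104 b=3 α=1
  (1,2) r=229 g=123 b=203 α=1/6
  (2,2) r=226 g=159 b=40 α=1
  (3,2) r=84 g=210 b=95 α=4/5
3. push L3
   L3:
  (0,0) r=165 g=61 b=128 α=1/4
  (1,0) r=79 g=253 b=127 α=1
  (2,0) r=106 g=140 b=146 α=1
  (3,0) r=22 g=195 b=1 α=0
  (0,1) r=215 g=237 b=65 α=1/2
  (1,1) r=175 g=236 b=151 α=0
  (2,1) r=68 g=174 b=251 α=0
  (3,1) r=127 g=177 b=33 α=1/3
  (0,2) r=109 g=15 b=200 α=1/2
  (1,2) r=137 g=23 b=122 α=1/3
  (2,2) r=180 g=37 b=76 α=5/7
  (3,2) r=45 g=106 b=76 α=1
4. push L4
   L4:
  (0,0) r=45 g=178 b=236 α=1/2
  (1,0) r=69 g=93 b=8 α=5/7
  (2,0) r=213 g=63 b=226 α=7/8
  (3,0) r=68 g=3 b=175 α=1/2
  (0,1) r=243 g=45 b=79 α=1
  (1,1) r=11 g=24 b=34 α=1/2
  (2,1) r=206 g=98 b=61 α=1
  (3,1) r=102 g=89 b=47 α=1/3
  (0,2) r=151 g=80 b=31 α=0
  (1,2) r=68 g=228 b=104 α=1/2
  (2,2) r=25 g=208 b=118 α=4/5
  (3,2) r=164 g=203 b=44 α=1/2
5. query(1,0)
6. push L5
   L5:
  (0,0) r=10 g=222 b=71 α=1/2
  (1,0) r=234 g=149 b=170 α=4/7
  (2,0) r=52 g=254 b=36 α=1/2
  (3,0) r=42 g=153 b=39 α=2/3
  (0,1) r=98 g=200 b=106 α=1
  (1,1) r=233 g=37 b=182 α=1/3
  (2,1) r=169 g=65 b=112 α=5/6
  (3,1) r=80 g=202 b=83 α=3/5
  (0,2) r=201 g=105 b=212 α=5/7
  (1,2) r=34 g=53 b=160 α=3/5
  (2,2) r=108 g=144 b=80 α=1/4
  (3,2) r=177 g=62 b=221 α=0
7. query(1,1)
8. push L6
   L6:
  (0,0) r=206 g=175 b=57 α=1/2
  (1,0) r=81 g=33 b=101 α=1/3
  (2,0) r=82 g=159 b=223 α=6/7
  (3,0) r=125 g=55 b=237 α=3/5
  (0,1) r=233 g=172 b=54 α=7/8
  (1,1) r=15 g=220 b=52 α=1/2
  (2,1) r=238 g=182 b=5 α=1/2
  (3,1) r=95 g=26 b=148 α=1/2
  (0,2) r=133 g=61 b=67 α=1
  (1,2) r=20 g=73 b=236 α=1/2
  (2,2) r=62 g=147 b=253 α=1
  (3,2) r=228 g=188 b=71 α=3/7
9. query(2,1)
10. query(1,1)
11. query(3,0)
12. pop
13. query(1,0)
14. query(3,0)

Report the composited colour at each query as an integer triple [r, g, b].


query (1,0) [L1,L2,L3,L4] — begin 0,0,0
after L1 α=4/7: [428/7, 944/7, 584/7]
after L2 α=1/3: [1745/21, 2000/21, 1532/21]
after L3 α=1: [79, 253, 127]
after L4 α=5/7: [503/7, 971/7, 42]
→ [72, 139, 42]

(1,1) stack=L1,L2,L3,L4,L5; from [0,0,0]:
after L1 α=1/5: [139/5, 148/5, 53/5]
after L2 α=1/2: [769/10, 1343/10, 883/10]
after L3 α=0: [769/10, 1343/10, 883/10]
after L4 α=1/2: [879/20, 1583/20, 1223/20]
after L5 α=1/3: [3209/30, 651/10, 3043/30]
rounded: [107, 65, 101]

query (2,1) [L1,L2,L3,L4,L5,L6] — begin 0,0,0
+L1 (α=3/4) → [123/4, 309/2, 699/4]
+L2 (α=1/3) → [415/6, 123, 929/6]
+L3 (α=0) → [415/6, 123, 929/6]
+L4 (α=1) → [206, 98, 61]
+L5 (α=5/6) → [1051/6, 141/2, 207/2]
+L6 (α=1/2) → [2479/12, 505/4, 217/4]
rounded: [207, 126, 54]

query (1,1) [L1,L2,L3,L4,L5,L6] — begin 0,0,0
L1 α=1/5: [139/5, 148/5, 53/5]
L2 α=1/2: [769/10, 1343/10, 883/10]
L3 α=0: [769/10, 1343/10, 883/10]
L4 α=1/2: [879/20, 1583/20, 1223/20]
L5 α=1/3: [3209/30, 651/10, 3043/30]
L6 α=1/2: [3659/60, 2851/20, 4603/60]
= [61, 143, 77]

(3,0) stack=L1,L2,L3,L4,L5,L6; from [0,0,0]:
after L1 α=3/4: [681/4, 93, 147/2]
after L2 α=1/2: [1593/8, 92, 491/4]
after L3 α=0: [1593/8, 92, 491/4]
after L4 α=1/2: [2137/16, 95/2, 1191/8]
after L5 α=2/3: [3481/48, 707/6, 605/8]
after L6 α=3/5: [12481/120, 1202/15, 3449/20]
rounded: [104, 80, 172]

query (1,0) [L1,L2,L3,L4,L5] — begin 0,0,0
+L1 (α=4/7) → [428/7, 944/7, 584/7]
+L2 (α=1/3) → [1745/21, 2000/21, 1532/21]
+L3 (α=1) → [79, 253, 127]
+L4 (α=5/7) → [503/7, 971/7, 42]
+L5 (α=4/7) → [8061/49, 7085/49, 806/7]
rounded: [165, 145, 115]

at x=3,y=0 over L1,L2,L3,L4,L5:
+L1 (α=3/4) → [681/4, 93, 147/2]
+L2 (α=1/2) → [1593/8, 92, 491/4]
+L3 (α=0) → [1593/8, 92, 491/4]
+L4 (α=1/2) → [2137/16, 95/2, 1191/8]
+L5 (α=2/3) → [3481/48, 707/6, 605/8]
rounded: [73, 118, 76]


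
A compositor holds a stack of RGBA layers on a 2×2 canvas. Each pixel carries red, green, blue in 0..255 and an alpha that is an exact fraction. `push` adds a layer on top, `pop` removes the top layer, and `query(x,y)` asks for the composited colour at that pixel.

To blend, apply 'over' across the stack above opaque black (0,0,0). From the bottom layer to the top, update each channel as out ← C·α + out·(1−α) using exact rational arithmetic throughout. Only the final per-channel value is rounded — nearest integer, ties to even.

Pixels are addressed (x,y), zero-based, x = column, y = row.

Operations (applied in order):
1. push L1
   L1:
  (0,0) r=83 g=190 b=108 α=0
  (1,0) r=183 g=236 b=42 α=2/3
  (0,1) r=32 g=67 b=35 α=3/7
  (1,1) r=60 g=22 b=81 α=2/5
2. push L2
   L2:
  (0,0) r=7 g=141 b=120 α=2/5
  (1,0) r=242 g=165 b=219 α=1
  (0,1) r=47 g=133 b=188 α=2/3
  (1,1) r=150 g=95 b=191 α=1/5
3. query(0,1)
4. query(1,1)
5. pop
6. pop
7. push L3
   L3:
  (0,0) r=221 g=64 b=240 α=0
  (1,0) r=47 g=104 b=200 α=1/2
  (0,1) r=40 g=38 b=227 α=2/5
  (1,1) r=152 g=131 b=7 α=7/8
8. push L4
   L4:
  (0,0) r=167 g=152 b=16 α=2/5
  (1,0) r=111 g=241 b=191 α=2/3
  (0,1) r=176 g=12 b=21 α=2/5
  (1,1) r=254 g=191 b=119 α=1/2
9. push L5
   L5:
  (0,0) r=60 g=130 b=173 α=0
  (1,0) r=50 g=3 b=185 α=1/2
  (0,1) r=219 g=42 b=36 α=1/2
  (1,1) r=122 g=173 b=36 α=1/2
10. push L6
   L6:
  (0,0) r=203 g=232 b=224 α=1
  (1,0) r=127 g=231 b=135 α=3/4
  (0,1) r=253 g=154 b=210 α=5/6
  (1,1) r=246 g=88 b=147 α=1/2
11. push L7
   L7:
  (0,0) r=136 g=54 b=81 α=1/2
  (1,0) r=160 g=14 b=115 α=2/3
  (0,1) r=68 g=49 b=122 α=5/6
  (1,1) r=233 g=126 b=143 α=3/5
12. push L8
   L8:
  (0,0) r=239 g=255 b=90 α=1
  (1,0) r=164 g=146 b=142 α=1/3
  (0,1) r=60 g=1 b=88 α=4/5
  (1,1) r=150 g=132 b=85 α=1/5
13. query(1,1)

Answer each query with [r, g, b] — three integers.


at x=0,y=1 over L1,L2:
+L1 (α=3/7) → [96/7, 201/7, 15]
+L2 (α=2/3) → [754/21, 2063/21, 391/3]
= [36, 98, 130]

at x=1,y=1 over L1,L2:
after L1 α=2/5: [24, 44/5, 162/5]
after L2 α=1/5: [246/5, 651/25, 1603/25]
= [49, 26, 64]

at x=1,y=1 over L3,L4,L5,L6,L7,L8:
+L3 (α=7/8) → [133, 917/8, 49/8]
+L4 (α=1/2) → [387/2, 2445/16, 1001/16]
+L5 (α=1/2) → [631/4, 5213/32, 1577/32]
+L6 (α=1/2) → [1615/8, 8029/64, 6281/64]
+L7 (α=3/5) → [4411/20, 4025/32, 20009/160]
+L8 (α=1/5) → [5161/25, 5081/40, 23409/200]
→ [206, 127, 117]


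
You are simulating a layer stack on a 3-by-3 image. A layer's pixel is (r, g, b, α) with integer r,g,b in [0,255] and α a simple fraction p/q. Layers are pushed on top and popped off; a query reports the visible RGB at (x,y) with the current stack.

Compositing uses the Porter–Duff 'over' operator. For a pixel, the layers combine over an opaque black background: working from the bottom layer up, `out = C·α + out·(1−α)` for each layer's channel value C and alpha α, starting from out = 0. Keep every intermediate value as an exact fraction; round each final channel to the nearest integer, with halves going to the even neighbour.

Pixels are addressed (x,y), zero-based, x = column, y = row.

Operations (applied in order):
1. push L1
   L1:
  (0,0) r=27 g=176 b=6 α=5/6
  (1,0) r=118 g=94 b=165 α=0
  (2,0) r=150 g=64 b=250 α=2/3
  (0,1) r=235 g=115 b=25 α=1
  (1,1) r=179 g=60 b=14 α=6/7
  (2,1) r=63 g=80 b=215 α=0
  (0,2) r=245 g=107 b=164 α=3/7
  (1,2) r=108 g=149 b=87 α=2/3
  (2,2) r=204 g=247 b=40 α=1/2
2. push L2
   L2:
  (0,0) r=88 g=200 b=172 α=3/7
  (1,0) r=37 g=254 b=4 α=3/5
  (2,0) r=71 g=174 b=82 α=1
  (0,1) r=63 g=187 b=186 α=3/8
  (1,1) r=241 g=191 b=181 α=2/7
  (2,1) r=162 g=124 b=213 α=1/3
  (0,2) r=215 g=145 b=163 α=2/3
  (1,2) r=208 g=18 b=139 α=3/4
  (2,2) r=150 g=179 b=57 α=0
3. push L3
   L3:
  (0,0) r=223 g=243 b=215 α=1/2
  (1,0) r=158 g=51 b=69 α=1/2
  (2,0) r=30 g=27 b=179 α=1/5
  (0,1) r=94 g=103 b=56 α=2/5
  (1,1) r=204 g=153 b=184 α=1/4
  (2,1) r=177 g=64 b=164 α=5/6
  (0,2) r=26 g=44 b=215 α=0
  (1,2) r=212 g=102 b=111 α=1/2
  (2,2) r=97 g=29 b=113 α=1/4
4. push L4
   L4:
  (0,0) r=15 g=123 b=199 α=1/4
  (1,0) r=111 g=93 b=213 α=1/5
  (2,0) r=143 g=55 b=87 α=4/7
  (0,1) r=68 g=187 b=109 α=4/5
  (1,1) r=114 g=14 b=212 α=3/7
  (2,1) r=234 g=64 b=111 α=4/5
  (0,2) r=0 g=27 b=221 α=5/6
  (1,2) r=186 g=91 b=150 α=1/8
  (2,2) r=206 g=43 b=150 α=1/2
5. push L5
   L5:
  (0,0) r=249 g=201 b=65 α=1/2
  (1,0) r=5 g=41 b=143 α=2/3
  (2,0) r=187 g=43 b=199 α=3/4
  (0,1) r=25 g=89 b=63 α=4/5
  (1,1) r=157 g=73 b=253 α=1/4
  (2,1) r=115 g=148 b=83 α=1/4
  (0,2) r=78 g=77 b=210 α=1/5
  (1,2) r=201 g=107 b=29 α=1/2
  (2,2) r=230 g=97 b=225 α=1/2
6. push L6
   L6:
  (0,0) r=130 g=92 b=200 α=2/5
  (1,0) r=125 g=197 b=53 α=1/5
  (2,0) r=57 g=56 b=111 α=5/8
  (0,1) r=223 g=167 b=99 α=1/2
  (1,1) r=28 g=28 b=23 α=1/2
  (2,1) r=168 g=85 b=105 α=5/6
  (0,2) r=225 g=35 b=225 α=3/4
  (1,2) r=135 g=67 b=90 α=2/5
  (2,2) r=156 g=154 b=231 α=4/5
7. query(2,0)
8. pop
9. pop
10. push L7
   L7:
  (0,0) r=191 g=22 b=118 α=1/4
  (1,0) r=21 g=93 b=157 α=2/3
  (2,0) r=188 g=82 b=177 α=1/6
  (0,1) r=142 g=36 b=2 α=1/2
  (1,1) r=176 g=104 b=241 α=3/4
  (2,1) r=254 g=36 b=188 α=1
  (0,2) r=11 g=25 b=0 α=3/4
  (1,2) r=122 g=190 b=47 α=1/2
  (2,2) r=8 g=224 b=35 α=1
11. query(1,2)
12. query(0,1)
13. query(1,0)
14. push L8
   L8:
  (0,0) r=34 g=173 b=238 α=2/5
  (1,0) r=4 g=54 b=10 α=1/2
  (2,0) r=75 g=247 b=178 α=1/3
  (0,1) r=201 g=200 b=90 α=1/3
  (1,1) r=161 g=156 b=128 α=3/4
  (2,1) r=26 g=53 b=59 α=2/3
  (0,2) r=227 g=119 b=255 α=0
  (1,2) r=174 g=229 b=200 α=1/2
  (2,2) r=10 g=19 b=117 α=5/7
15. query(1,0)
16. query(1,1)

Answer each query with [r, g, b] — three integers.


(2,0) stack=L1,L2,L3,L4,L5,L6; from [0,0,0]:
L1 α=2/3: [100, 128/3, 500/3]
L2 α=1: [71, 174, 82]
L3 α=1/5: [314/5, 723/5, 507/5]
L4 α=4/7: [3802/35, 467/5, 3261/35]
L5 α=3/4: [23437/140, 278/5, 6039/35]
L6 α=5/8: [110211/1120, 1117/20, 18771/140]
rounded: [98, 56, 134]

query (1,2) [L1,L2,L3,L4,L7] — begin 0,0,0
+L1 (α=2/3) → [72, 298/3, 58]
+L2 (α=3/4) → [174, 115/3, 475/4]
+L3 (α=1/2) → [193, 421/6, 919/8]
+L4 (α=1/8) → [1537/8, 3493/48, 7633/64]
+L7 (α=1/2) → [2513/16, 12613/96, 10641/128]
rounded: [157, 131, 83]

(0,1) stack=L1,L2,L3,L4,L7; from [0,0,0]:
L1 α=1: [235, 115, 25]
L2 α=3/8: [341/2, 142, 683/8]
L3 α=2/5: [1399/10, 632/5, 589/8]
L4 α=4/5: [4119/50, 4372/25, 4077/40]
L7 α=1/2: [11219/100, 2636/25, 4157/80]
→ [112, 105, 52]

at x=1,y=0 over L1,L2,L3,L4,L7:
after L1 α=0: [0, 0, 0]
after L2 α=3/5: [111/5, 762/5, 12/5]
after L3 α=1/2: [901/10, 1017/10, 357/10]
after L4 α=1/5: [2357/25, 2499/25, 1779/25]
after L7 α=2/3: [3407/75, 2383/25, 9629/75]
= [45, 95, 128]

at x=1,y=0 over L1,L2,L3,L4,L7,L8:
after L1 α=0: [0, 0, 0]
after L2 α=3/5: [111/5, 762/5, 12/5]
after L3 α=1/2: [901/10, 1017/10, 357/10]
after L4 α=1/5: [2357/25, 2499/25, 1779/25]
after L7 α=2/3: [3407/75, 2383/25, 9629/75]
after L8 α=1/2: [3707/150, 3733/50, 10379/150]
→ [25, 75, 69]

at x=1,y=1 over L1,L2,L3,L4,L7,L8:
+L1 (α=6/7) → [1074/7, 360/7, 12]
+L2 (α=2/7) → [8744/49, 4474/49, 422/7]
+L3 (α=1/4) → [9057/49, 20919/196, 1277/14]
+L4 (α=3/7) → [52986/343, 22977/343, 7006/49]
+L7 (α=3/4) → [117045/686, 129993/1372, 42433/196]
+L8 (α=3/4) → [448383/2744, 772089/5488, 117697/784]
rounded: [163, 141, 150]
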